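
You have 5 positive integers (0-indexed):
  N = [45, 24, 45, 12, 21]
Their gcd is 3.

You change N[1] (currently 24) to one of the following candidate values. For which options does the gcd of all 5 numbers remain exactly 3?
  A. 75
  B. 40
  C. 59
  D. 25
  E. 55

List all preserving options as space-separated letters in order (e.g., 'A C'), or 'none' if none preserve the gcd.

Old gcd = 3; gcd of others (without N[1]) = 3
New gcd for candidate v: gcd(3, v). Preserves old gcd iff gcd(3, v) = 3.
  Option A: v=75, gcd(3,75)=3 -> preserves
  Option B: v=40, gcd(3,40)=1 -> changes
  Option C: v=59, gcd(3,59)=1 -> changes
  Option D: v=25, gcd(3,25)=1 -> changes
  Option E: v=55, gcd(3,55)=1 -> changes

Answer: A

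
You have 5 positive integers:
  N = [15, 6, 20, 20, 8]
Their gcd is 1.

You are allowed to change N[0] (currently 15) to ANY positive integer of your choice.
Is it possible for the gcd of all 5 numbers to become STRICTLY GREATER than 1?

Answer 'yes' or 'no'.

Current gcd = 1
gcd of all OTHER numbers (without N[0]=15): gcd([6, 20, 20, 8]) = 2
The new gcd after any change is gcd(2, new_value).
This can be at most 2.
Since 2 > old gcd 1, the gcd CAN increase (e.g., set N[0] = 2).

Answer: yes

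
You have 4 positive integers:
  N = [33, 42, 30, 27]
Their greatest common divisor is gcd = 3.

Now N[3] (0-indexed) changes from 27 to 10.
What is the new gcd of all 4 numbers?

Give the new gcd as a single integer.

Answer: 1

Derivation:
Numbers: [33, 42, 30, 27], gcd = 3
Change: index 3, 27 -> 10
gcd of the OTHER numbers (without index 3): gcd([33, 42, 30]) = 3
New gcd = gcd(g_others, new_val) = gcd(3, 10) = 1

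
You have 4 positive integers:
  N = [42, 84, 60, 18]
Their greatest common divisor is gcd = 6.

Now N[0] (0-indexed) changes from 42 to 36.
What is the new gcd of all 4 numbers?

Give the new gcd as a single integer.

Numbers: [42, 84, 60, 18], gcd = 6
Change: index 0, 42 -> 36
gcd of the OTHER numbers (without index 0): gcd([84, 60, 18]) = 6
New gcd = gcd(g_others, new_val) = gcd(6, 36) = 6

Answer: 6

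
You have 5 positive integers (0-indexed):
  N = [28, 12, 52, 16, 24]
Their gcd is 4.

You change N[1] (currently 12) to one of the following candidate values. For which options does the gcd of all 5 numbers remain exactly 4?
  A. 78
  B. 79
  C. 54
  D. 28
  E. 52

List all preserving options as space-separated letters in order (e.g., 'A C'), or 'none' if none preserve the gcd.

Old gcd = 4; gcd of others (without N[1]) = 4
New gcd for candidate v: gcd(4, v). Preserves old gcd iff gcd(4, v) = 4.
  Option A: v=78, gcd(4,78)=2 -> changes
  Option B: v=79, gcd(4,79)=1 -> changes
  Option C: v=54, gcd(4,54)=2 -> changes
  Option D: v=28, gcd(4,28)=4 -> preserves
  Option E: v=52, gcd(4,52)=4 -> preserves

Answer: D E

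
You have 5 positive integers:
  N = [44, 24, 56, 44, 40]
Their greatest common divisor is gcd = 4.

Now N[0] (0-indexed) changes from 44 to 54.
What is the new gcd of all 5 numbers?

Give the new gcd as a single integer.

Numbers: [44, 24, 56, 44, 40], gcd = 4
Change: index 0, 44 -> 54
gcd of the OTHER numbers (without index 0): gcd([24, 56, 44, 40]) = 4
New gcd = gcd(g_others, new_val) = gcd(4, 54) = 2

Answer: 2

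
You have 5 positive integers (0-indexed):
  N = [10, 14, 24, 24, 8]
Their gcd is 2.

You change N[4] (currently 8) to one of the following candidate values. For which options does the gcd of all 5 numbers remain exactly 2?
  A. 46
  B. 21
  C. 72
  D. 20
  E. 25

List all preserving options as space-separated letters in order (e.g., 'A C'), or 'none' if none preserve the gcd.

Answer: A C D

Derivation:
Old gcd = 2; gcd of others (without N[4]) = 2
New gcd for candidate v: gcd(2, v). Preserves old gcd iff gcd(2, v) = 2.
  Option A: v=46, gcd(2,46)=2 -> preserves
  Option B: v=21, gcd(2,21)=1 -> changes
  Option C: v=72, gcd(2,72)=2 -> preserves
  Option D: v=20, gcd(2,20)=2 -> preserves
  Option E: v=25, gcd(2,25)=1 -> changes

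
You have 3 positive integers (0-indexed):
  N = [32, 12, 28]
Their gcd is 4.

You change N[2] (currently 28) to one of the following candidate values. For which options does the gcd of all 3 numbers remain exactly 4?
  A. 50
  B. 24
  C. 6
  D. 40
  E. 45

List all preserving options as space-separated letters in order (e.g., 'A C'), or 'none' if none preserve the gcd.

Old gcd = 4; gcd of others (without N[2]) = 4
New gcd for candidate v: gcd(4, v). Preserves old gcd iff gcd(4, v) = 4.
  Option A: v=50, gcd(4,50)=2 -> changes
  Option B: v=24, gcd(4,24)=4 -> preserves
  Option C: v=6, gcd(4,6)=2 -> changes
  Option D: v=40, gcd(4,40)=4 -> preserves
  Option E: v=45, gcd(4,45)=1 -> changes

Answer: B D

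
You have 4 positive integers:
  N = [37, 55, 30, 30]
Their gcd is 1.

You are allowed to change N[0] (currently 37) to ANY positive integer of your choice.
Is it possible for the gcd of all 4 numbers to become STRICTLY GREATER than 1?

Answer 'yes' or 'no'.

Answer: yes

Derivation:
Current gcd = 1
gcd of all OTHER numbers (without N[0]=37): gcd([55, 30, 30]) = 5
The new gcd after any change is gcd(5, new_value).
This can be at most 5.
Since 5 > old gcd 1, the gcd CAN increase (e.g., set N[0] = 5).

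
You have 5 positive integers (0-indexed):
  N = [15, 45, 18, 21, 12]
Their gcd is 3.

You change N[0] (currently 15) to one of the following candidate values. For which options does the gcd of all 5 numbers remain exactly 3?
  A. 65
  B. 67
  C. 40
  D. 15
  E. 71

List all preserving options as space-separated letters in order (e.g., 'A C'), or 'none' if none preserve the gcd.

Answer: D

Derivation:
Old gcd = 3; gcd of others (without N[0]) = 3
New gcd for candidate v: gcd(3, v). Preserves old gcd iff gcd(3, v) = 3.
  Option A: v=65, gcd(3,65)=1 -> changes
  Option B: v=67, gcd(3,67)=1 -> changes
  Option C: v=40, gcd(3,40)=1 -> changes
  Option D: v=15, gcd(3,15)=3 -> preserves
  Option E: v=71, gcd(3,71)=1 -> changes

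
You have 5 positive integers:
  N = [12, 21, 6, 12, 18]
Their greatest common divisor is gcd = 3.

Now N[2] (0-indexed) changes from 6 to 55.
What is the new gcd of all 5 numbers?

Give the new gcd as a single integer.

Answer: 1

Derivation:
Numbers: [12, 21, 6, 12, 18], gcd = 3
Change: index 2, 6 -> 55
gcd of the OTHER numbers (without index 2): gcd([12, 21, 12, 18]) = 3
New gcd = gcd(g_others, new_val) = gcd(3, 55) = 1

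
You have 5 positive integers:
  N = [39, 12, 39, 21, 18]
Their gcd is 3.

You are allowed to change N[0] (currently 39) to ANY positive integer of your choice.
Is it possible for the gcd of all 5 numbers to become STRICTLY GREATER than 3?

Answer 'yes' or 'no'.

Answer: no

Derivation:
Current gcd = 3
gcd of all OTHER numbers (without N[0]=39): gcd([12, 39, 21, 18]) = 3
The new gcd after any change is gcd(3, new_value).
This can be at most 3.
Since 3 = old gcd 3, the gcd can only stay the same or decrease.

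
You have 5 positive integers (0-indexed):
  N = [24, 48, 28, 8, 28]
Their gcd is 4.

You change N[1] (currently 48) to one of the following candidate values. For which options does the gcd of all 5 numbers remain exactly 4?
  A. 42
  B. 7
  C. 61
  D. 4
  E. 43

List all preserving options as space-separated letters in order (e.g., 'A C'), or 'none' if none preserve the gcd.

Answer: D

Derivation:
Old gcd = 4; gcd of others (without N[1]) = 4
New gcd for candidate v: gcd(4, v). Preserves old gcd iff gcd(4, v) = 4.
  Option A: v=42, gcd(4,42)=2 -> changes
  Option B: v=7, gcd(4,7)=1 -> changes
  Option C: v=61, gcd(4,61)=1 -> changes
  Option D: v=4, gcd(4,4)=4 -> preserves
  Option E: v=43, gcd(4,43)=1 -> changes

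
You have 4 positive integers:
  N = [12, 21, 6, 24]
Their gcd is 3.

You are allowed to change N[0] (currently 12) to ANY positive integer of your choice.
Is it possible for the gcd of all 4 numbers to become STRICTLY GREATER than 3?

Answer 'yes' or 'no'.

Current gcd = 3
gcd of all OTHER numbers (without N[0]=12): gcd([21, 6, 24]) = 3
The new gcd after any change is gcd(3, new_value).
This can be at most 3.
Since 3 = old gcd 3, the gcd can only stay the same or decrease.

Answer: no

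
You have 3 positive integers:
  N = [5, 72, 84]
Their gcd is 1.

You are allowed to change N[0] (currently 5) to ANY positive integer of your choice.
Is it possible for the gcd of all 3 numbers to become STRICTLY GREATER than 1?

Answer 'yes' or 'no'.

Current gcd = 1
gcd of all OTHER numbers (without N[0]=5): gcd([72, 84]) = 12
The new gcd after any change is gcd(12, new_value).
This can be at most 12.
Since 12 > old gcd 1, the gcd CAN increase (e.g., set N[0] = 12).

Answer: yes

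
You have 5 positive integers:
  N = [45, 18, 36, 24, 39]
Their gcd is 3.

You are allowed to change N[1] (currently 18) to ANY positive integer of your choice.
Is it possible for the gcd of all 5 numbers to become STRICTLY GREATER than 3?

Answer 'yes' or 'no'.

Answer: no

Derivation:
Current gcd = 3
gcd of all OTHER numbers (without N[1]=18): gcd([45, 36, 24, 39]) = 3
The new gcd after any change is gcd(3, new_value).
This can be at most 3.
Since 3 = old gcd 3, the gcd can only stay the same or decrease.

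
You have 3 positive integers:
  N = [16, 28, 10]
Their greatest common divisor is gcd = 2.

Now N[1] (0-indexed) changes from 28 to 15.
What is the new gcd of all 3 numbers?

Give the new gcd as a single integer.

Numbers: [16, 28, 10], gcd = 2
Change: index 1, 28 -> 15
gcd of the OTHER numbers (without index 1): gcd([16, 10]) = 2
New gcd = gcd(g_others, new_val) = gcd(2, 15) = 1

Answer: 1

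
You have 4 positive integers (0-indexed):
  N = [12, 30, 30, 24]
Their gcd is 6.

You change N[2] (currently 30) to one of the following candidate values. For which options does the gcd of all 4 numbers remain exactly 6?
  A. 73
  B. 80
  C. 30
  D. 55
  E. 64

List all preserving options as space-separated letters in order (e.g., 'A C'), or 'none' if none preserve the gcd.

Old gcd = 6; gcd of others (without N[2]) = 6
New gcd for candidate v: gcd(6, v). Preserves old gcd iff gcd(6, v) = 6.
  Option A: v=73, gcd(6,73)=1 -> changes
  Option B: v=80, gcd(6,80)=2 -> changes
  Option C: v=30, gcd(6,30)=6 -> preserves
  Option D: v=55, gcd(6,55)=1 -> changes
  Option E: v=64, gcd(6,64)=2 -> changes

Answer: C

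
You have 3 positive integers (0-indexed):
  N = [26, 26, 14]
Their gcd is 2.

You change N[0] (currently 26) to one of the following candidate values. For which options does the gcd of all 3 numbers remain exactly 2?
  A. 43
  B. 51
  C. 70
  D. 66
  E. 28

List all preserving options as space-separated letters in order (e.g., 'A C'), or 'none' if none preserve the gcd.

Old gcd = 2; gcd of others (without N[0]) = 2
New gcd for candidate v: gcd(2, v). Preserves old gcd iff gcd(2, v) = 2.
  Option A: v=43, gcd(2,43)=1 -> changes
  Option B: v=51, gcd(2,51)=1 -> changes
  Option C: v=70, gcd(2,70)=2 -> preserves
  Option D: v=66, gcd(2,66)=2 -> preserves
  Option E: v=28, gcd(2,28)=2 -> preserves

Answer: C D E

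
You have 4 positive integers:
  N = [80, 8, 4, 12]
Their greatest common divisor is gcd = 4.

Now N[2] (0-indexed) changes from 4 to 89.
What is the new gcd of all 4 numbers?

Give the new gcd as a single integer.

Numbers: [80, 8, 4, 12], gcd = 4
Change: index 2, 4 -> 89
gcd of the OTHER numbers (without index 2): gcd([80, 8, 12]) = 4
New gcd = gcd(g_others, new_val) = gcd(4, 89) = 1

Answer: 1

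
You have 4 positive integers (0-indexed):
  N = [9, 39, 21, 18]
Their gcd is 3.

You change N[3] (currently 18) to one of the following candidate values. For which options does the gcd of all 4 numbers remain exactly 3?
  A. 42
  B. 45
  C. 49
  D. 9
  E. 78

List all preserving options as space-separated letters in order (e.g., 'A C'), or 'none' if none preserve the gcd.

Answer: A B D E

Derivation:
Old gcd = 3; gcd of others (without N[3]) = 3
New gcd for candidate v: gcd(3, v). Preserves old gcd iff gcd(3, v) = 3.
  Option A: v=42, gcd(3,42)=3 -> preserves
  Option B: v=45, gcd(3,45)=3 -> preserves
  Option C: v=49, gcd(3,49)=1 -> changes
  Option D: v=9, gcd(3,9)=3 -> preserves
  Option E: v=78, gcd(3,78)=3 -> preserves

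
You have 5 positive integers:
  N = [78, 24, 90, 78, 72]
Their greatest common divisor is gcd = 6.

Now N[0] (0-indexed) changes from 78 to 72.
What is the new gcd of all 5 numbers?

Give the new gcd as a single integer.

Answer: 6

Derivation:
Numbers: [78, 24, 90, 78, 72], gcd = 6
Change: index 0, 78 -> 72
gcd of the OTHER numbers (without index 0): gcd([24, 90, 78, 72]) = 6
New gcd = gcd(g_others, new_val) = gcd(6, 72) = 6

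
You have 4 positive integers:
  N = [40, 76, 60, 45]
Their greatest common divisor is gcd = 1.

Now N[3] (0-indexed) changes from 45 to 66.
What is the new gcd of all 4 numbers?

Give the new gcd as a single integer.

Answer: 2

Derivation:
Numbers: [40, 76, 60, 45], gcd = 1
Change: index 3, 45 -> 66
gcd of the OTHER numbers (without index 3): gcd([40, 76, 60]) = 4
New gcd = gcd(g_others, new_val) = gcd(4, 66) = 2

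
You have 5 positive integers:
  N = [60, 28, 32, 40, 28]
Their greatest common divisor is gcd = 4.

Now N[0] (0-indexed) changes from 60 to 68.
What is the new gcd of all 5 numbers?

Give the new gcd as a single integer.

Answer: 4

Derivation:
Numbers: [60, 28, 32, 40, 28], gcd = 4
Change: index 0, 60 -> 68
gcd of the OTHER numbers (without index 0): gcd([28, 32, 40, 28]) = 4
New gcd = gcd(g_others, new_val) = gcd(4, 68) = 4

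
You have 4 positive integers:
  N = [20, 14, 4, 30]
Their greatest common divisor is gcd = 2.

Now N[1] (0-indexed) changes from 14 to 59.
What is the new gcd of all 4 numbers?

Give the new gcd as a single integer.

Numbers: [20, 14, 4, 30], gcd = 2
Change: index 1, 14 -> 59
gcd of the OTHER numbers (without index 1): gcd([20, 4, 30]) = 2
New gcd = gcd(g_others, new_val) = gcd(2, 59) = 1

Answer: 1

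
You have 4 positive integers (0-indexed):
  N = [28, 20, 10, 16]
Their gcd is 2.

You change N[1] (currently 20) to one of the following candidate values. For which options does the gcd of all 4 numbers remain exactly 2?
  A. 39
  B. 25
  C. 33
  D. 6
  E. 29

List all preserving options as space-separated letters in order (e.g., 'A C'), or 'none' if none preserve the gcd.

Old gcd = 2; gcd of others (without N[1]) = 2
New gcd for candidate v: gcd(2, v). Preserves old gcd iff gcd(2, v) = 2.
  Option A: v=39, gcd(2,39)=1 -> changes
  Option B: v=25, gcd(2,25)=1 -> changes
  Option C: v=33, gcd(2,33)=1 -> changes
  Option D: v=6, gcd(2,6)=2 -> preserves
  Option E: v=29, gcd(2,29)=1 -> changes

Answer: D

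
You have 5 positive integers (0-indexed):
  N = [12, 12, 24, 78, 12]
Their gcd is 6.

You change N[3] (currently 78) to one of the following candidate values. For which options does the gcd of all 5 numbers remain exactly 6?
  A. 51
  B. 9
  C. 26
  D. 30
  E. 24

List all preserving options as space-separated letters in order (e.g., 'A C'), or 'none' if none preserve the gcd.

Old gcd = 6; gcd of others (without N[3]) = 12
New gcd for candidate v: gcd(12, v). Preserves old gcd iff gcd(12, v) = 6.
  Option A: v=51, gcd(12,51)=3 -> changes
  Option B: v=9, gcd(12,9)=3 -> changes
  Option C: v=26, gcd(12,26)=2 -> changes
  Option D: v=30, gcd(12,30)=6 -> preserves
  Option E: v=24, gcd(12,24)=12 -> changes

Answer: D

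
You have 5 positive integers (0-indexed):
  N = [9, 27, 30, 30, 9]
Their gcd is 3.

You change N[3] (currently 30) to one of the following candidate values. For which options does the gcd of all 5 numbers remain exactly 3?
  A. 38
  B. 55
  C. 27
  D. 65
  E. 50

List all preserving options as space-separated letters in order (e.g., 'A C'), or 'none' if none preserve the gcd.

Old gcd = 3; gcd of others (without N[3]) = 3
New gcd for candidate v: gcd(3, v). Preserves old gcd iff gcd(3, v) = 3.
  Option A: v=38, gcd(3,38)=1 -> changes
  Option B: v=55, gcd(3,55)=1 -> changes
  Option C: v=27, gcd(3,27)=3 -> preserves
  Option D: v=65, gcd(3,65)=1 -> changes
  Option E: v=50, gcd(3,50)=1 -> changes

Answer: C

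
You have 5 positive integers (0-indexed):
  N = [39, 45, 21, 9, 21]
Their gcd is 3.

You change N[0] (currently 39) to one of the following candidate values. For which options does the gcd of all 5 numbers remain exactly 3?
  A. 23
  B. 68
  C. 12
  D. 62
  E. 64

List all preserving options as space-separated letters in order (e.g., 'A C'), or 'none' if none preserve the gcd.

Answer: C

Derivation:
Old gcd = 3; gcd of others (without N[0]) = 3
New gcd for candidate v: gcd(3, v). Preserves old gcd iff gcd(3, v) = 3.
  Option A: v=23, gcd(3,23)=1 -> changes
  Option B: v=68, gcd(3,68)=1 -> changes
  Option C: v=12, gcd(3,12)=3 -> preserves
  Option D: v=62, gcd(3,62)=1 -> changes
  Option E: v=64, gcd(3,64)=1 -> changes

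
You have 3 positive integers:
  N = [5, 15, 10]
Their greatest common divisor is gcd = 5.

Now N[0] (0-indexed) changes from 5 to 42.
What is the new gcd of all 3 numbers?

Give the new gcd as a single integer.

Answer: 1

Derivation:
Numbers: [5, 15, 10], gcd = 5
Change: index 0, 5 -> 42
gcd of the OTHER numbers (without index 0): gcd([15, 10]) = 5
New gcd = gcd(g_others, new_val) = gcd(5, 42) = 1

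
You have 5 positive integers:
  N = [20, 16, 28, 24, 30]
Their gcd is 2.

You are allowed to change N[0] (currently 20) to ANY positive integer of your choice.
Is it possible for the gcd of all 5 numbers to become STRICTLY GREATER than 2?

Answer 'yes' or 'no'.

Current gcd = 2
gcd of all OTHER numbers (without N[0]=20): gcd([16, 28, 24, 30]) = 2
The new gcd after any change is gcd(2, new_value).
This can be at most 2.
Since 2 = old gcd 2, the gcd can only stay the same or decrease.

Answer: no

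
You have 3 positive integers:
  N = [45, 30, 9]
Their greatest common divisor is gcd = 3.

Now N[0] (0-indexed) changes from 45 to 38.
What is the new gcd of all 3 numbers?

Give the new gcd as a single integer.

Numbers: [45, 30, 9], gcd = 3
Change: index 0, 45 -> 38
gcd of the OTHER numbers (without index 0): gcd([30, 9]) = 3
New gcd = gcd(g_others, new_val) = gcd(3, 38) = 1

Answer: 1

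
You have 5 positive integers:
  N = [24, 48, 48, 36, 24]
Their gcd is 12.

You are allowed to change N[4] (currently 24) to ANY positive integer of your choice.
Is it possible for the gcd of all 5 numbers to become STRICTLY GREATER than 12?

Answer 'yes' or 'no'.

Answer: no

Derivation:
Current gcd = 12
gcd of all OTHER numbers (without N[4]=24): gcd([24, 48, 48, 36]) = 12
The new gcd after any change is gcd(12, new_value).
This can be at most 12.
Since 12 = old gcd 12, the gcd can only stay the same or decrease.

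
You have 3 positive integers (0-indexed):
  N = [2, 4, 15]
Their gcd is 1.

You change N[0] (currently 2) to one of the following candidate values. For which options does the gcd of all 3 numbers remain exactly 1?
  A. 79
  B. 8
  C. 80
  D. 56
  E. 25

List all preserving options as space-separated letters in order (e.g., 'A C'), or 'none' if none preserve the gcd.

Answer: A B C D E

Derivation:
Old gcd = 1; gcd of others (without N[0]) = 1
New gcd for candidate v: gcd(1, v). Preserves old gcd iff gcd(1, v) = 1.
  Option A: v=79, gcd(1,79)=1 -> preserves
  Option B: v=8, gcd(1,8)=1 -> preserves
  Option C: v=80, gcd(1,80)=1 -> preserves
  Option D: v=56, gcd(1,56)=1 -> preserves
  Option E: v=25, gcd(1,25)=1 -> preserves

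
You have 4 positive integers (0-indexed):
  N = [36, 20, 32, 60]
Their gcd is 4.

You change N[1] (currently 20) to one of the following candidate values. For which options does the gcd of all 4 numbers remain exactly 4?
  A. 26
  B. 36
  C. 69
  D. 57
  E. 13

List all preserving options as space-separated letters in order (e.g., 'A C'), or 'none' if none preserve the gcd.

Old gcd = 4; gcd of others (without N[1]) = 4
New gcd for candidate v: gcd(4, v). Preserves old gcd iff gcd(4, v) = 4.
  Option A: v=26, gcd(4,26)=2 -> changes
  Option B: v=36, gcd(4,36)=4 -> preserves
  Option C: v=69, gcd(4,69)=1 -> changes
  Option D: v=57, gcd(4,57)=1 -> changes
  Option E: v=13, gcd(4,13)=1 -> changes

Answer: B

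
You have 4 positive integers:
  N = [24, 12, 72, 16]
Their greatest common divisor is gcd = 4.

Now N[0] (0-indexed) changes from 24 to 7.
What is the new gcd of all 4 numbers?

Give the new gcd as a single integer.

Answer: 1

Derivation:
Numbers: [24, 12, 72, 16], gcd = 4
Change: index 0, 24 -> 7
gcd of the OTHER numbers (without index 0): gcd([12, 72, 16]) = 4
New gcd = gcd(g_others, new_val) = gcd(4, 7) = 1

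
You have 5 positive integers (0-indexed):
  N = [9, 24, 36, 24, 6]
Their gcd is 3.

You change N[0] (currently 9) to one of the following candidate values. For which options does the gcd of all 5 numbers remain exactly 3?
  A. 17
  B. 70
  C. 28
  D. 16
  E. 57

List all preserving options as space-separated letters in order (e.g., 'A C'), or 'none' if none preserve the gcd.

Old gcd = 3; gcd of others (without N[0]) = 6
New gcd for candidate v: gcd(6, v). Preserves old gcd iff gcd(6, v) = 3.
  Option A: v=17, gcd(6,17)=1 -> changes
  Option B: v=70, gcd(6,70)=2 -> changes
  Option C: v=28, gcd(6,28)=2 -> changes
  Option D: v=16, gcd(6,16)=2 -> changes
  Option E: v=57, gcd(6,57)=3 -> preserves

Answer: E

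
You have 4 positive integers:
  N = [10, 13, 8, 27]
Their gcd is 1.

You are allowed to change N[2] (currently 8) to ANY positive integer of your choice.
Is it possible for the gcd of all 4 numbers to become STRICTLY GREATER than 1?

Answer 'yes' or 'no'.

Current gcd = 1
gcd of all OTHER numbers (without N[2]=8): gcd([10, 13, 27]) = 1
The new gcd after any change is gcd(1, new_value).
This can be at most 1.
Since 1 = old gcd 1, the gcd can only stay the same or decrease.

Answer: no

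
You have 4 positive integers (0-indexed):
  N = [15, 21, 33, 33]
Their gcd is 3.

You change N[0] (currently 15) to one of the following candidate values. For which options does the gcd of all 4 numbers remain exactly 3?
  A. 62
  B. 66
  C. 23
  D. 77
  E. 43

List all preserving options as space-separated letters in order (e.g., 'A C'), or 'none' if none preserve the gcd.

Old gcd = 3; gcd of others (without N[0]) = 3
New gcd for candidate v: gcd(3, v). Preserves old gcd iff gcd(3, v) = 3.
  Option A: v=62, gcd(3,62)=1 -> changes
  Option B: v=66, gcd(3,66)=3 -> preserves
  Option C: v=23, gcd(3,23)=1 -> changes
  Option D: v=77, gcd(3,77)=1 -> changes
  Option E: v=43, gcd(3,43)=1 -> changes

Answer: B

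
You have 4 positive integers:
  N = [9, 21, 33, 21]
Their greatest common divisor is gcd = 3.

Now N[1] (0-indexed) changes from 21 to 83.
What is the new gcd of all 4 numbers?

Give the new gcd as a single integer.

Answer: 1

Derivation:
Numbers: [9, 21, 33, 21], gcd = 3
Change: index 1, 21 -> 83
gcd of the OTHER numbers (without index 1): gcd([9, 33, 21]) = 3
New gcd = gcd(g_others, new_val) = gcd(3, 83) = 1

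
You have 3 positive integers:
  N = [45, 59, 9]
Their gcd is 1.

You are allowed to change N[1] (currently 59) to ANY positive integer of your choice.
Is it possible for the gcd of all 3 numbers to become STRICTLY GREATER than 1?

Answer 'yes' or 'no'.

Answer: yes

Derivation:
Current gcd = 1
gcd of all OTHER numbers (without N[1]=59): gcd([45, 9]) = 9
The new gcd after any change is gcd(9, new_value).
This can be at most 9.
Since 9 > old gcd 1, the gcd CAN increase (e.g., set N[1] = 9).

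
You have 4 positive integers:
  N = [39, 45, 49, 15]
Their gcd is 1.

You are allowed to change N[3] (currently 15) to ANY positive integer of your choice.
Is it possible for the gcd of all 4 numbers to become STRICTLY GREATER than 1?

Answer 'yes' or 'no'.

Answer: no

Derivation:
Current gcd = 1
gcd of all OTHER numbers (without N[3]=15): gcd([39, 45, 49]) = 1
The new gcd after any change is gcd(1, new_value).
This can be at most 1.
Since 1 = old gcd 1, the gcd can only stay the same or decrease.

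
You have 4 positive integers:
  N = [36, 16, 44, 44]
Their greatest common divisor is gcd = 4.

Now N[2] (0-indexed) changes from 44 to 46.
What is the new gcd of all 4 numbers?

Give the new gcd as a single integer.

Numbers: [36, 16, 44, 44], gcd = 4
Change: index 2, 44 -> 46
gcd of the OTHER numbers (without index 2): gcd([36, 16, 44]) = 4
New gcd = gcd(g_others, new_val) = gcd(4, 46) = 2

Answer: 2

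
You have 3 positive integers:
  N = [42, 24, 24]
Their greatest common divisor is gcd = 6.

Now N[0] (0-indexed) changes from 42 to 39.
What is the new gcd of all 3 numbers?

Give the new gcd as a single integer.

Answer: 3

Derivation:
Numbers: [42, 24, 24], gcd = 6
Change: index 0, 42 -> 39
gcd of the OTHER numbers (without index 0): gcd([24, 24]) = 24
New gcd = gcd(g_others, new_val) = gcd(24, 39) = 3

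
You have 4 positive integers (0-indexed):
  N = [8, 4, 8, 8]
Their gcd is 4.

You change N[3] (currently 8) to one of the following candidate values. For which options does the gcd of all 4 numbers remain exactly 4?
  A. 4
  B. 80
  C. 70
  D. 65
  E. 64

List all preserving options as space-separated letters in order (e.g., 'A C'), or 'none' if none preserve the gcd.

Old gcd = 4; gcd of others (without N[3]) = 4
New gcd for candidate v: gcd(4, v). Preserves old gcd iff gcd(4, v) = 4.
  Option A: v=4, gcd(4,4)=4 -> preserves
  Option B: v=80, gcd(4,80)=4 -> preserves
  Option C: v=70, gcd(4,70)=2 -> changes
  Option D: v=65, gcd(4,65)=1 -> changes
  Option E: v=64, gcd(4,64)=4 -> preserves

Answer: A B E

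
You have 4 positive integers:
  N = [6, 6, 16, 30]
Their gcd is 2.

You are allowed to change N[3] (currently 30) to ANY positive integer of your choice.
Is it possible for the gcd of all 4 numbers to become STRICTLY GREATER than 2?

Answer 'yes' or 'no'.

Current gcd = 2
gcd of all OTHER numbers (without N[3]=30): gcd([6, 6, 16]) = 2
The new gcd after any change is gcd(2, new_value).
This can be at most 2.
Since 2 = old gcd 2, the gcd can only stay the same or decrease.

Answer: no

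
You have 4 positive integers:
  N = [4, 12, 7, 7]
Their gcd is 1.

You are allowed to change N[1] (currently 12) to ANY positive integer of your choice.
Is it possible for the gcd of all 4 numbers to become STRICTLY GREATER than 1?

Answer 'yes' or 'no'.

Answer: no

Derivation:
Current gcd = 1
gcd of all OTHER numbers (without N[1]=12): gcd([4, 7, 7]) = 1
The new gcd after any change is gcd(1, new_value).
This can be at most 1.
Since 1 = old gcd 1, the gcd can only stay the same or decrease.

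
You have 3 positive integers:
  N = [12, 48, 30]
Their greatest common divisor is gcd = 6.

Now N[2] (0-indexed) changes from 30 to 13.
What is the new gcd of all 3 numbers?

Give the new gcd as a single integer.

Numbers: [12, 48, 30], gcd = 6
Change: index 2, 30 -> 13
gcd of the OTHER numbers (without index 2): gcd([12, 48]) = 12
New gcd = gcd(g_others, new_val) = gcd(12, 13) = 1

Answer: 1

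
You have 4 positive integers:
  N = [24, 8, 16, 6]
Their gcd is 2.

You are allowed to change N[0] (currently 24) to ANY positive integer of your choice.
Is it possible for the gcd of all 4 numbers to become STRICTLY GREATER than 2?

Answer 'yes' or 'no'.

Current gcd = 2
gcd of all OTHER numbers (without N[0]=24): gcd([8, 16, 6]) = 2
The new gcd after any change is gcd(2, new_value).
This can be at most 2.
Since 2 = old gcd 2, the gcd can only stay the same or decrease.

Answer: no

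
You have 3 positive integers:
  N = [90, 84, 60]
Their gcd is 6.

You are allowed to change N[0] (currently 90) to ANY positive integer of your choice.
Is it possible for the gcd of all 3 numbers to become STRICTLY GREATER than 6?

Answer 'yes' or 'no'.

Current gcd = 6
gcd of all OTHER numbers (without N[0]=90): gcd([84, 60]) = 12
The new gcd after any change is gcd(12, new_value).
This can be at most 12.
Since 12 > old gcd 6, the gcd CAN increase (e.g., set N[0] = 12).

Answer: yes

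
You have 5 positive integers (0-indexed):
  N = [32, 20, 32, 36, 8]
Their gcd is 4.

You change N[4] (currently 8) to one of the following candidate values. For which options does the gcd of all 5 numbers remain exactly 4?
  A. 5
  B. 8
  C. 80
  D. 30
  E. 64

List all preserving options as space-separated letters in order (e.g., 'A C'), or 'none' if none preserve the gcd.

Old gcd = 4; gcd of others (without N[4]) = 4
New gcd for candidate v: gcd(4, v). Preserves old gcd iff gcd(4, v) = 4.
  Option A: v=5, gcd(4,5)=1 -> changes
  Option B: v=8, gcd(4,8)=4 -> preserves
  Option C: v=80, gcd(4,80)=4 -> preserves
  Option D: v=30, gcd(4,30)=2 -> changes
  Option E: v=64, gcd(4,64)=4 -> preserves

Answer: B C E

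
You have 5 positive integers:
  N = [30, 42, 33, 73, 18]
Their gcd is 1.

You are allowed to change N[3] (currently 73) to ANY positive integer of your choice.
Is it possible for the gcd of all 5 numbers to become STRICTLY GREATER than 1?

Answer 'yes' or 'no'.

Current gcd = 1
gcd of all OTHER numbers (without N[3]=73): gcd([30, 42, 33, 18]) = 3
The new gcd after any change is gcd(3, new_value).
This can be at most 3.
Since 3 > old gcd 1, the gcd CAN increase (e.g., set N[3] = 3).

Answer: yes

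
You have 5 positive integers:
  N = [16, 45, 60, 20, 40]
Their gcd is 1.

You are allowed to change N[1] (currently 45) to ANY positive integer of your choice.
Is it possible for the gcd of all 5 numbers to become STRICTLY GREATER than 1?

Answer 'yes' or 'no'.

Answer: yes

Derivation:
Current gcd = 1
gcd of all OTHER numbers (without N[1]=45): gcd([16, 60, 20, 40]) = 4
The new gcd after any change is gcd(4, new_value).
This can be at most 4.
Since 4 > old gcd 1, the gcd CAN increase (e.g., set N[1] = 4).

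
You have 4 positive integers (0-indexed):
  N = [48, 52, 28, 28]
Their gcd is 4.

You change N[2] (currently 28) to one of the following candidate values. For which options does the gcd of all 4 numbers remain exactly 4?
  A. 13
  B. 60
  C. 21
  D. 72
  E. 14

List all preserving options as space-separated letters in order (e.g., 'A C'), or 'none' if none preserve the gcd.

Answer: B D

Derivation:
Old gcd = 4; gcd of others (without N[2]) = 4
New gcd for candidate v: gcd(4, v). Preserves old gcd iff gcd(4, v) = 4.
  Option A: v=13, gcd(4,13)=1 -> changes
  Option B: v=60, gcd(4,60)=4 -> preserves
  Option C: v=21, gcd(4,21)=1 -> changes
  Option D: v=72, gcd(4,72)=4 -> preserves
  Option E: v=14, gcd(4,14)=2 -> changes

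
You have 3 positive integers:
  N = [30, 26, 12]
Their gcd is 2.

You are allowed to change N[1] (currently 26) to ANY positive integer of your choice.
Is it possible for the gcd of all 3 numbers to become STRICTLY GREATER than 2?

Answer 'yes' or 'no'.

Current gcd = 2
gcd of all OTHER numbers (without N[1]=26): gcd([30, 12]) = 6
The new gcd after any change is gcd(6, new_value).
This can be at most 6.
Since 6 > old gcd 2, the gcd CAN increase (e.g., set N[1] = 6).

Answer: yes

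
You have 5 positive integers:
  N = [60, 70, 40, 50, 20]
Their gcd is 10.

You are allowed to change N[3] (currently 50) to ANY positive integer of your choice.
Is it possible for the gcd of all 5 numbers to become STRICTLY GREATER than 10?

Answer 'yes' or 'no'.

Answer: no

Derivation:
Current gcd = 10
gcd of all OTHER numbers (without N[3]=50): gcd([60, 70, 40, 20]) = 10
The new gcd after any change is gcd(10, new_value).
This can be at most 10.
Since 10 = old gcd 10, the gcd can only stay the same or decrease.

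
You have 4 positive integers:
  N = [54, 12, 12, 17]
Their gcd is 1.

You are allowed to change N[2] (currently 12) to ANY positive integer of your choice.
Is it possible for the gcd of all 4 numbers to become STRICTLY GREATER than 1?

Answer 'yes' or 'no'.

Answer: no

Derivation:
Current gcd = 1
gcd of all OTHER numbers (without N[2]=12): gcd([54, 12, 17]) = 1
The new gcd after any change is gcd(1, new_value).
This can be at most 1.
Since 1 = old gcd 1, the gcd can only stay the same or decrease.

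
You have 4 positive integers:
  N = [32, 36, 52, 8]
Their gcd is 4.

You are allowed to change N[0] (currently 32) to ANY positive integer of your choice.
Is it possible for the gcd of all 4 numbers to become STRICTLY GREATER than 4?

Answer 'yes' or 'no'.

Current gcd = 4
gcd of all OTHER numbers (without N[0]=32): gcd([36, 52, 8]) = 4
The new gcd after any change is gcd(4, new_value).
This can be at most 4.
Since 4 = old gcd 4, the gcd can only stay the same or decrease.

Answer: no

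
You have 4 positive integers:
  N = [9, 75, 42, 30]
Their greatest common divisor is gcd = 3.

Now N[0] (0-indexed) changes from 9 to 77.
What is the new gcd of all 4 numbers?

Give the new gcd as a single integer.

Answer: 1

Derivation:
Numbers: [9, 75, 42, 30], gcd = 3
Change: index 0, 9 -> 77
gcd of the OTHER numbers (without index 0): gcd([75, 42, 30]) = 3
New gcd = gcd(g_others, new_val) = gcd(3, 77) = 1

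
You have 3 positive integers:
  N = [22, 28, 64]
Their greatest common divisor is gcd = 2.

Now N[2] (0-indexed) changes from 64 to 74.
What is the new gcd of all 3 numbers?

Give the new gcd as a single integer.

Numbers: [22, 28, 64], gcd = 2
Change: index 2, 64 -> 74
gcd of the OTHER numbers (without index 2): gcd([22, 28]) = 2
New gcd = gcd(g_others, new_val) = gcd(2, 74) = 2

Answer: 2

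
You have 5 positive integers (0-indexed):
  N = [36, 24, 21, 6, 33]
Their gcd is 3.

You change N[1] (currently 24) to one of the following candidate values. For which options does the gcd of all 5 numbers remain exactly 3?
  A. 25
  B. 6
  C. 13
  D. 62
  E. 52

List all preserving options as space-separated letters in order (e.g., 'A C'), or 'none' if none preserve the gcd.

Answer: B

Derivation:
Old gcd = 3; gcd of others (without N[1]) = 3
New gcd for candidate v: gcd(3, v). Preserves old gcd iff gcd(3, v) = 3.
  Option A: v=25, gcd(3,25)=1 -> changes
  Option B: v=6, gcd(3,6)=3 -> preserves
  Option C: v=13, gcd(3,13)=1 -> changes
  Option D: v=62, gcd(3,62)=1 -> changes
  Option E: v=52, gcd(3,52)=1 -> changes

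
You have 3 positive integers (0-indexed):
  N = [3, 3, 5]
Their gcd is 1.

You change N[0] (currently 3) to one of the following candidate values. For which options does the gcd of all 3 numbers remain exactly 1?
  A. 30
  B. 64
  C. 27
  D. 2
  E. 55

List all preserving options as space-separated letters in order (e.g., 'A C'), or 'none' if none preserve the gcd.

Old gcd = 1; gcd of others (without N[0]) = 1
New gcd for candidate v: gcd(1, v). Preserves old gcd iff gcd(1, v) = 1.
  Option A: v=30, gcd(1,30)=1 -> preserves
  Option B: v=64, gcd(1,64)=1 -> preserves
  Option C: v=27, gcd(1,27)=1 -> preserves
  Option D: v=2, gcd(1,2)=1 -> preserves
  Option E: v=55, gcd(1,55)=1 -> preserves

Answer: A B C D E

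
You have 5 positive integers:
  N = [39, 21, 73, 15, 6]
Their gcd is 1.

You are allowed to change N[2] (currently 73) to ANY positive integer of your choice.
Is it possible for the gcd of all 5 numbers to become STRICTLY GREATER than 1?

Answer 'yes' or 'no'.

Current gcd = 1
gcd of all OTHER numbers (without N[2]=73): gcd([39, 21, 15, 6]) = 3
The new gcd after any change is gcd(3, new_value).
This can be at most 3.
Since 3 > old gcd 1, the gcd CAN increase (e.g., set N[2] = 3).

Answer: yes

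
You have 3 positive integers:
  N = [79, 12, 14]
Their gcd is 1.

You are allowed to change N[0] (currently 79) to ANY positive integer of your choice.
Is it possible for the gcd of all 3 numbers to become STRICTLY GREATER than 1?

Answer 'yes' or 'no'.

Answer: yes

Derivation:
Current gcd = 1
gcd of all OTHER numbers (without N[0]=79): gcd([12, 14]) = 2
The new gcd after any change is gcd(2, new_value).
This can be at most 2.
Since 2 > old gcd 1, the gcd CAN increase (e.g., set N[0] = 2).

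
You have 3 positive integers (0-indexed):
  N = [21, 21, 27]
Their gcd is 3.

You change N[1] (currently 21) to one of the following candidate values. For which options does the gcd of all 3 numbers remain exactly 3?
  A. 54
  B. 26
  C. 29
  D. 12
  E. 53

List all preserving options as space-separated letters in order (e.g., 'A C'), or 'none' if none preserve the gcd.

Answer: A D

Derivation:
Old gcd = 3; gcd of others (without N[1]) = 3
New gcd for candidate v: gcd(3, v). Preserves old gcd iff gcd(3, v) = 3.
  Option A: v=54, gcd(3,54)=3 -> preserves
  Option B: v=26, gcd(3,26)=1 -> changes
  Option C: v=29, gcd(3,29)=1 -> changes
  Option D: v=12, gcd(3,12)=3 -> preserves
  Option E: v=53, gcd(3,53)=1 -> changes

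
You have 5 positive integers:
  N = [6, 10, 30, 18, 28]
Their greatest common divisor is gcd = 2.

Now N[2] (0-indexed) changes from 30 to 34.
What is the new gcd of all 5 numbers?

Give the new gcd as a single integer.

Numbers: [6, 10, 30, 18, 28], gcd = 2
Change: index 2, 30 -> 34
gcd of the OTHER numbers (without index 2): gcd([6, 10, 18, 28]) = 2
New gcd = gcd(g_others, new_val) = gcd(2, 34) = 2

Answer: 2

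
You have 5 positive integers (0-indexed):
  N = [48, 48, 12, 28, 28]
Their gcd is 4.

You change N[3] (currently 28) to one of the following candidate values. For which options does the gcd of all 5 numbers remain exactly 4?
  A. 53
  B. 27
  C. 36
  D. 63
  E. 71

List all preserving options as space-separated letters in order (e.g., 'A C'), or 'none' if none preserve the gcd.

Old gcd = 4; gcd of others (without N[3]) = 4
New gcd for candidate v: gcd(4, v). Preserves old gcd iff gcd(4, v) = 4.
  Option A: v=53, gcd(4,53)=1 -> changes
  Option B: v=27, gcd(4,27)=1 -> changes
  Option C: v=36, gcd(4,36)=4 -> preserves
  Option D: v=63, gcd(4,63)=1 -> changes
  Option E: v=71, gcd(4,71)=1 -> changes

Answer: C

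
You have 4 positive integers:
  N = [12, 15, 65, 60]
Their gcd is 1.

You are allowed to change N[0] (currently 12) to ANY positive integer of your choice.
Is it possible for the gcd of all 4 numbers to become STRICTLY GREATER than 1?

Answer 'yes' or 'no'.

Answer: yes

Derivation:
Current gcd = 1
gcd of all OTHER numbers (without N[0]=12): gcd([15, 65, 60]) = 5
The new gcd after any change is gcd(5, new_value).
This can be at most 5.
Since 5 > old gcd 1, the gcd CAN increase (e.g., set N[0] = 5).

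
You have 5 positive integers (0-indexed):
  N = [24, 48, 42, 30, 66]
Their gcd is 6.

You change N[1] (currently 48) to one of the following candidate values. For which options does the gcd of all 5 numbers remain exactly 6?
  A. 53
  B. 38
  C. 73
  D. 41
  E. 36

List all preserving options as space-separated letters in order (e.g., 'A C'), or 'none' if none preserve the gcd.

Old gcd = 6; gcd of others (without N[1]) = 6
New gcd for candidate v: gcd(6, v). Preserves old gcd iff gcd(6, v) = 6.
  Option A: v=53, gcd(6,53)=1 -> changes
  Option B: v=38, gcd(6,38)=2 -> changes
  Option C: v=73, gcd(6,73)=1 -> changes
  Option D: v=41, gcd(6,41)=1 -> changes
  Option E: v=36, gcd(6,36)=6 -> preserves

Answer: E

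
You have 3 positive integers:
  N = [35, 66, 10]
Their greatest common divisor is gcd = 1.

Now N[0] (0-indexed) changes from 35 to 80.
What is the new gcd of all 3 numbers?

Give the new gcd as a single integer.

Answer: 2

Derivation:
Numbers: [35, 66, 10], gcd = 1
Change: index 0, 35 -> 80
gcd of the OTHER numbers (without index 0): gcd([66, 10]) = 2
New gcd = gcd(g_others, new_val) = gcd(2, 80) = 2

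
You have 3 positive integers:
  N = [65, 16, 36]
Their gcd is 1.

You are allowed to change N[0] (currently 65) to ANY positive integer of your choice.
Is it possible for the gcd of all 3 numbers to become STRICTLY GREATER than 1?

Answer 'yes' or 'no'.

Answer: yes

Derivation:
Current gcd = 1
gcd of all OTHER numbers (without N[0]=65): gcd([16, 36]) = 4
The new gcd after any change is gcd(4, new_value).
This can be at most 4.
Since 4 > old gcd 1, the gcd CAN increase (e.g., set N[0] = 4).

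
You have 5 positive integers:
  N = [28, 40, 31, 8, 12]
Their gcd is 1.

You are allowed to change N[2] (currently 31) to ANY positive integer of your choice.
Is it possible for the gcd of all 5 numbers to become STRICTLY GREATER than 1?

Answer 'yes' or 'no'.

Answer: yes

Derivation:
Current gcd = 1
gcd of all OTHER numbers (without N[2]=31): gcd([28, 40, 8, 12]) = 4
The new gcd after any change is gcd(4, new_value).
This can be at most 4.
Since 4 > old gcd 1, the gcd CAN increase (e.g., set N[2] = 4).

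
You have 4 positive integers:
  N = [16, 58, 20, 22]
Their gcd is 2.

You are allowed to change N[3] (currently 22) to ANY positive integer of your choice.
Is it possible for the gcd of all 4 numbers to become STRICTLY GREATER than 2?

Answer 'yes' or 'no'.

Answer: no

Derivation:
Current gcd = 2
gcd of all OTHER numbers (without N[3]=22): gcd([16, 58, 20]) = 2
The new gcd after any change is gcd(2, new_value).
This can be at most 2.
Since 2 = old gcd 2, the gcd can only stay the same or decrease.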